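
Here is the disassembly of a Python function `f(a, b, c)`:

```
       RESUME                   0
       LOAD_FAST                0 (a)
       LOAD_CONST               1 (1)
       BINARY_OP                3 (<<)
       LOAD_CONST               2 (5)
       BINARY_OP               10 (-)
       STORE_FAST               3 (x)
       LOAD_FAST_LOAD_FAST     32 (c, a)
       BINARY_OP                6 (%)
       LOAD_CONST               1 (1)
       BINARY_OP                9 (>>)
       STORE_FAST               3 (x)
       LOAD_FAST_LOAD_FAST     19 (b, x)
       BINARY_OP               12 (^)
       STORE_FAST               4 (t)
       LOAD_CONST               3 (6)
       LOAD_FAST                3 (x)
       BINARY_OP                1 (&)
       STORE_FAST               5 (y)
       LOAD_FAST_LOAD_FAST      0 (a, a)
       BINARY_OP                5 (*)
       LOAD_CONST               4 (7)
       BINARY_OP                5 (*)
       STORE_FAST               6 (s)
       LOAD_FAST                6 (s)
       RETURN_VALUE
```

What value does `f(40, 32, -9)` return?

LOAD_FAST a → push 40. Stack: [40]
LOAD_CONST → push 1. Stack: [40, 1]
BINARY_OP << → 40 << 1 = 80. Stack: [80]
LOAD_CONST → push 5. Stack: [80, 5]
BINARY_OP - → 80 - 5 = 75. Stack: [75]
STORE_FAST x → x=75. Stack: []
LOAD_FAST_LOAD_FAST c,a → push -9,40. Stack: [-9, 40]
BINARY_OP % → -9 % 40 = 31. Stack: [31]
LOAD_CONST → push 1. Stack: [31, 1]
BINARY_OP >> → 31 >> 1 = 15. Stack: [15]
STORE_FAST x → x=15. Stack: []
LOAD_FAST_LOAD_FAST b,x → push 32,15. Stack: [32, 15]
BINARY_OP ^ → 32 ^ 15 = 47. Stack: [47]
STORE_FAST t → t=47. Stack: []
LOAD_CONST → push 6. Stack: [6]
LOAD_FAST x → push 15. Stack: [6, 15]
BINARY_OP & → 6 & 15 = 6. Stack: [6]
STORE_FAST y → y=6. Stack: []
LOAD_FAST_LOAD_FAST a,a → push 40,40. Stack: [40, 40]
BINARY_OP * → 40 * 40 = 1600. Stack: [1600]
LOAD_CONST → push 7. Stack: [1600, 7]
BINARY_OP * → 1600 * 7 = 11200. Stack: [11200]
STORE_FAST s → s=11200. Stack: []
LOAD_FAST s → push 11200. Stack: [11200]
RETURN_VALUE → return 11200.

11200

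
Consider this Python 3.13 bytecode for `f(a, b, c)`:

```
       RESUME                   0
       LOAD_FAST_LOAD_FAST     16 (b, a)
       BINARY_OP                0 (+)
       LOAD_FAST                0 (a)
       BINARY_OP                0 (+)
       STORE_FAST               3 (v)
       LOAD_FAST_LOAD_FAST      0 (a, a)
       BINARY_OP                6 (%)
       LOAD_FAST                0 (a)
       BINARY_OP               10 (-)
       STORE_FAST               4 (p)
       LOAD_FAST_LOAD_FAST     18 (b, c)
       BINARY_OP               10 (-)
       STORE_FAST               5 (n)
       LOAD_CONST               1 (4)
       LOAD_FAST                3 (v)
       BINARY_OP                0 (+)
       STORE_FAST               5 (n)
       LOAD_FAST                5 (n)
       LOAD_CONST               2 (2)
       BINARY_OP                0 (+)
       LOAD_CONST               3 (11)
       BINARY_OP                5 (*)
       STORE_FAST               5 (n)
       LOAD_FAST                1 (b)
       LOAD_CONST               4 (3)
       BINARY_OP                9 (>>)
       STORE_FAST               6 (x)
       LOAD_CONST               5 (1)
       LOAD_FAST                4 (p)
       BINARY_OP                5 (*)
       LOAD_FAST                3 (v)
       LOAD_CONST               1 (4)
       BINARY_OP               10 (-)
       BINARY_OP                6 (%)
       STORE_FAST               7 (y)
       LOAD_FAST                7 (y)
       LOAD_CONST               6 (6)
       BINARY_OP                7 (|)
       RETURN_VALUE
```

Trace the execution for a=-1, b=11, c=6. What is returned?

LOAD_FAST_LOAD_FAST b,a → push 11,-1. Stack: [11, -1]
BINARY_OP + → 11 + -1 = 10. Stack: [10]
LOAD_FAST a → push -1. Stack: [10, -1]
BINARY_OP + → 10 + -1 = 9. Stack: [9]
STORE_FAST v → v=9. Stack: []
LOAD_FAST_LOAD_FAST a,a → push -1,-1. Stack: [-1, -1]
BINARY_OP % → -1 % -1 = 0. Stack: [0]
LOAD_FAST a → push -1. Stack: [0, -1]
BINARY_OP - → 0 - -1 = 1. Stack: [1]
STORE_FAST p → p=1. Stack: []
LOAD_FAST_LOAD_FAST b,c → push 11,6. Stack: [11, 6]
BINARY_OP - → 11 - 6 = 5. Stack: [5]
STORE_FAST n → n=5. Stack: []
LOAD_CONST → push 4. Stack: [4]
LOAD_FAST v → push 9. Stack: [4, 9]
BINARY_OP + → 4 + 9 = 13. Stack: [13]
STORE_FAST n → n=13. Stack: []
LOAD_FAST n → push 13. Stack: [13]
LOAD_CONST → push 2. Stack: [13, 2]
BINARY_OP + → 13 + 2 = 15. Stack: [15]
LOAD_CONST → push 11. Stack: [15, 11]
BINARY_OP * → 15 * 11 = 165. Stack: [165]
STORE_FAST n → n=165. Stack: []
LOAD_FAST b → push 11. Stack: [11]
LOAD_CONST → push 3. Stack: [11, 3]
BINARY_OP >> → 11 >> 3 = 1. Stack: [1]
STORE_FAST x → x=1. Stack: []
LOAD_CONST → push 1. Stack: [1]
LOAD_FAST p → push 1. Stack: [1, 1]
BINARY_OP * → 1 * 1 = 1. Stack: [1]
LOAD_FAST v → push 9. Stack: [1, 9]
LOAD_CONST → push 4. Stack: [1, 9, 4]
BINARY_OP - → 9 - 4 = 5. Stack: [1, 5]
BINARY_OP % → 1 % 5 = 1. Stack: [1]
STORE_FAST y → y=1. Stack: []
LOAD_FAST y → push 1. Stack: [1]
LOAD_CONST → push 6. Stack: [1, 6]
BINARY_OP | → 1 | 6 = 7. Stack: [7]
RETURN_VALUE → return 7.

7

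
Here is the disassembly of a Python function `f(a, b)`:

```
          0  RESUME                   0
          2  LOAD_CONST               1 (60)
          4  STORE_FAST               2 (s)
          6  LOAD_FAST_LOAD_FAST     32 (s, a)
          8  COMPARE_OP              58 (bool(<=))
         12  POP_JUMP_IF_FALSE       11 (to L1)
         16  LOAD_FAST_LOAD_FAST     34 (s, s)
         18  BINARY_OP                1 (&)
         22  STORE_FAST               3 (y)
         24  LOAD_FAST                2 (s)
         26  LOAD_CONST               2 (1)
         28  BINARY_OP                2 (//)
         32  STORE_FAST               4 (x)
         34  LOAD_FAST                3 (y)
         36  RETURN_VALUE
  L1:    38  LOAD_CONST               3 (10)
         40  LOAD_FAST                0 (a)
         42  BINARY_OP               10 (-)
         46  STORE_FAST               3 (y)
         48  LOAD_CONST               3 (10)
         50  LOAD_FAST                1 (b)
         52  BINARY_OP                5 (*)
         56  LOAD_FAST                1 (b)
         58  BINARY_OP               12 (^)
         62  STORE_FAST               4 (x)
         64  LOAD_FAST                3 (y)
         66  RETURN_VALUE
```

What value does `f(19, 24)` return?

-9

LOAD_CONST → push 60. Stack: [60]
STORE_FAST s → s=60. Stack: []
LOAD_FAST_LOAD_FAST s,a → push 60,19. Stack: [60, 19]
COMPARE_OP bool(<=) → 60 vs 19 = False. Stack: [False]
POP_JUMP_IF_FALSE → pop False; jump. Stack: []
LOAD_CONST → push 10. Stack: [10]
LOAD_FAST a → push 19. Stack: [10, 19]
BINARY_OP - → 10 - 19 = -9. Stack: [-9]
STORE_FAST y → y=-9. Stack: []
LOAD_CONST → push 10. Stack: [10]
LOAD_FAST b → push 24. Stack: [10, 24]
BINARY_OP * → 10 * 24 = 240. Stack: [240]
LOAD_FAST b → push 24. Stack: [240, 24]
BINARY_OP ^ → 240 ^ 24 = 232. Stack: [232]
STORE_FAST x → x=232. Stack: []
LOAD_FAST y → push -9. Stack: [-9]
RETURN_VALUE → return -9.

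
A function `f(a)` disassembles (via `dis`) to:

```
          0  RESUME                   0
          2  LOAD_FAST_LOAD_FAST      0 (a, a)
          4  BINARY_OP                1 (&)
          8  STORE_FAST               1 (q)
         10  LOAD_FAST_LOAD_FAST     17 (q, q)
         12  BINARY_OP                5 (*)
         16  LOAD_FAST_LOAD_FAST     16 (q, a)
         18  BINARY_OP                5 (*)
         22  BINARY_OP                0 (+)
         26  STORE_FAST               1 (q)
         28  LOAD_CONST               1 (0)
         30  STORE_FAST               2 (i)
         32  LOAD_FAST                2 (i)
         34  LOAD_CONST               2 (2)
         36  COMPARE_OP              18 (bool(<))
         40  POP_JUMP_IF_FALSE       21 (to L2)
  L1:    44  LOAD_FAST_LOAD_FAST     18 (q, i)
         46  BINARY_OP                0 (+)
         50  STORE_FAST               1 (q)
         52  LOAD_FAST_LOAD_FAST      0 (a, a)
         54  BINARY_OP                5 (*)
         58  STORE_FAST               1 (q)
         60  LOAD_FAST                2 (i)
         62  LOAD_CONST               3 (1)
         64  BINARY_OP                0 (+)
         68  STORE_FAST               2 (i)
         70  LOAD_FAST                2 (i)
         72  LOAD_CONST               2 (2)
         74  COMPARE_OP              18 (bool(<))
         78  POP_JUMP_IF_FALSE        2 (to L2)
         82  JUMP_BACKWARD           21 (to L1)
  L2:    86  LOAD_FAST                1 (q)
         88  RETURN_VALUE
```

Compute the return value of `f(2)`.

4

LOAD_FAST_LOAD_FAST a,a → push 2,2. Stack: [2, 2]
BINARY_OP & → 2 & 2 = 2. Stack: [2]
STORE_FAST q → q=2. Stack: []
LOAD_FAST_LOAD_FAST q,q → push 2,2. Stack: [2, 2]
BINARY_OP * → 2 * 2 = 4. Stack: [4]
LOAD_FAST_LOAD_FAST q,a → push 2,2. Stack: [4, 2, 2]
BINARY_OP * → 2 * 2 = 4. Stack: [4, 4]
BINARY_OP + → 4 + 4 = 8. Stack: [8]
STORE_FAST q → q=8. Stack: []
LOAD_CONST → push 0. Stack: [0]
STORE_FAST i → i=0. Stack: []
LOAD_FAST i → push 0. Stack: [0]
LOAD_CONST → push 2. Stack: [0, 2]
COMPARE_OP bool(<) → 0 vs 2 = True. Stack: [True]
POP_JUMP_IF_FALSE → pop True; no jump. Stack: []
LOAD_FAST_LOAD_FAST q,i → push 8,0. Stack: [8, 0]
BINARY_OP + → 8 + 0 = 8. Stack: [8]
STORE_FAST q → q=8. Stack: []
LOAD_FAST_LOAD_FAST a,a → push 2,2. Stack: [2, 2]
BINARY_OP * → 2 * 2 = 4. Stack: [4]
STORE_FAST q → q=4. Stack: []
LOAD_FAST i → push 0. Stack: [0]
LOAD_CONST → push 1. Stack: [0, 1]
BINARY_OP + → 0 + 1 = 1. Stack: [1]
STORE_FAST i → i=1. Stack: []
LOAD_FAST i → push 1. Stack: [1]
LOAD_CONST → push 2. Stack: [1, 2]
COMPARE_OP bool(<) → 1 vs 2 = True. Stack: [True]
POP_JUMP_IF_FALSE → pop True; no jump. Stack: []
LOAD_FAST_LOAD_FAST q,i → push 4,1. Stack: [4, 1]
BINARY_OP + → 4 + 1 = 5. Stack: [5]
STORE_FAST q → q=5. Stack: []
LOAD_FAST_LOAD_FAST a,a → push 2,2. Stack: [2, 2]
BINARY_OP * → 2 * 2 = 4. Stack: [4]
STORE_FAST q → q=4. Stack: []
LOAD_FAST i → push 1. Stack: [1]
LOAD_CONST → push 1. Stack: [1, 1]
BINARY_OP + → 1 + 1 = 2. Stack: [2]
STORE_FAST i → i=2. Stack: []
LOAD_FAST i → push 2. Stack: [2]
LOAD_CONST → push 2. Stack: [2, 2]
COMPARE_OP bool(<) → 2 vs 2 = False. Stack: [False]
POP_JUMP_IF_FALSE → pop False; jump. Stack: []
LOAD_FAST q → push 4. Stack: [4]
RETURN_VALUE → return 4.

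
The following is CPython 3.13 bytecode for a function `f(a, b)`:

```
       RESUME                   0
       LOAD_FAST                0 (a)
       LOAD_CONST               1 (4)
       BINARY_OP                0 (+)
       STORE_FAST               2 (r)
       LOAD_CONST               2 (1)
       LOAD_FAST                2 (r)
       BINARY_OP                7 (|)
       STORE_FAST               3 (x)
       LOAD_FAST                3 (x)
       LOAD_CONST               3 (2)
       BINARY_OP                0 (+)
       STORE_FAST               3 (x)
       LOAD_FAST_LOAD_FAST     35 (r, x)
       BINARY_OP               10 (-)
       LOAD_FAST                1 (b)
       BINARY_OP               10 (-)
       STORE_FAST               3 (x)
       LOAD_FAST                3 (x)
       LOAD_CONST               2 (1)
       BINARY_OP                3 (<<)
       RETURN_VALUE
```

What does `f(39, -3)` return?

LOAD_FAST a → push 39. Stack: [39]
LOAD_CONST → push 4. Stack: [39, 4]
BINARY_OP + → 39 + 4 = 43. Stack: [43]
STORE_FAST r → r=43. Stack: []
LOAD_CONST → push 1. Stack: [1]
LOAD_FAST r → push 43. Stack: [1, 43]
BINARY_OP | → 1 | 43 = 43. Stack: [43]
STORE_FAST x → x=43. Stack: []
LOAD_FAST x → push 43. Stack: [43]
LOAD_CONST → push 2. Stack: [43, 2]
BINARY_OP + → 43 + 2 = 45. Stack: [45]
STORE_FAST x → x=45. Stack: []
LOAD_FAST_LOAD_FAST r,x → push 43,45. Stack: [43, 45]
BINARY_OP - → 43 - 45 = -2. Stack: [-2]
LOAD_FAST b → push -3. Stack: [-2, -3]
BINARY_OP - → -2 - -3 = 1. Stack: [1]
STORE_FAST x → x=1. Stack: []
LOAD_FAST x → push 1. Stack: [1]
LOAD_CONST → push 1. Stack: [1, 1]
BINARY_OP << → 1 << 1 = 2. Stack: [2]
RETURN_VALUE → return 2.

2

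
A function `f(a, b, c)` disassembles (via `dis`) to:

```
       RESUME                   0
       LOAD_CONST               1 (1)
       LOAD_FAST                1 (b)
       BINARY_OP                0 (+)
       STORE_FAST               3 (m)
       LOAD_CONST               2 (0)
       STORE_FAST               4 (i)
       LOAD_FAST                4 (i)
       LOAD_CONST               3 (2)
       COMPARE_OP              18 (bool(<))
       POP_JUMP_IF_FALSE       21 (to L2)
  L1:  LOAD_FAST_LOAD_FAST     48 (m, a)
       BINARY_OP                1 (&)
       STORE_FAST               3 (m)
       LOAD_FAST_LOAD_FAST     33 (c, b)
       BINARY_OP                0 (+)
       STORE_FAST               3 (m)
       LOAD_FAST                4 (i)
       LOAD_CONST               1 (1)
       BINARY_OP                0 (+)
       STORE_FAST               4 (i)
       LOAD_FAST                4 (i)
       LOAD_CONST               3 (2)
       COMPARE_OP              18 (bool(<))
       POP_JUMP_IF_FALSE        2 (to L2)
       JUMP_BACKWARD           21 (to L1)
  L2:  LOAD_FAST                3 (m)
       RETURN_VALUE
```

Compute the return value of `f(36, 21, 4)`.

25

LOAD_CONST → push 1. Stack: [1]
LOAD_FAST b → push 21. Stack: [1, 21]
BINARY_OP + → 1 + 21 = 22. Stack: [22]
STORE_FAST m → m=22. Stack: []
LOAD_CONST → push 0. Stack: [0]
STORE_FAST i → i=0. Stack: []
LOAD_FAST i → push 0. Stack: [0]
LOAD_CONST → push 2. Stack: [0, 2]
COMPARE_OP bool(<) → 0 vs 2 = True. Stack: [True]
POP_JUMP_IF_FALSE → pop True; no jump. Stack: []
LOAD_FAST_LOAD_FAST m,a → push 22,36. Stack: [22, 36]
BINARY_OP & → 22 & 36 = 4. Stack: [4]
STORE_FAST m → m=4. Stack: []
LOAD_FAST_LOAD_FAST c,b → push 4,21. Stack: [4, 21]
BINARY_OP + → 4 + 21 = 25. Stack: [25]
STORE_FAST m → m=25. Stack: []
LOAD_FAST i → push 0. Stack: [0]
LOAD_CONST → push 1. Stack: [0, 1]
BINARY_OP + → 0 + 1 = 1. Stack: [1]
STORE_FAST i → i=1. Stack: []
LOAD_FAST i → push 1. Stack: [1]
LOAD_CONST → push 2. Stack: [1, 2]
COMPARE_OP bool(<) → 1 vs 2 = True. Stack: [True]
POP_JUMP_IF_FALSE → pop True; no jump. Stack: []
LOAD_FAST_LOAD_FAST m,a → push 25,36. Stack: [25, 36]
BINARY_OP & → 25 & 36 = 0. Stack: [0]
STORE_FAST m → m=0. Stack: []
LOAD_FAST_LOAD_FAST c,b → push 4,21. Stack: [4, 21]
BINARY_OP + → 4 + 21 = 25. Stack: [25]
STORE_FAST m → m=25. Stack: []
LOAD_FAST i → push 1. Stack: [1]
LOAD_CONST → push 1. Stack: [1, 1]
BINARY_OP + → 1 + 1 = 2. Stack: [2]
STORE_FAST i → i=2. Stack: []
LOAD_FAST i → push 2. Stack: [2]
LOAD_CONST → push 2. Stack: [2, 2]
COMPARE_OP bool(<) → 2 vs 2 = False. Stack: [False]
POP_JUMP_IF_FALSE → pop False; jump. Stack: []
LOAD_FAST m → push 25. Stack: [25]
RETURN_VALUE → return 25.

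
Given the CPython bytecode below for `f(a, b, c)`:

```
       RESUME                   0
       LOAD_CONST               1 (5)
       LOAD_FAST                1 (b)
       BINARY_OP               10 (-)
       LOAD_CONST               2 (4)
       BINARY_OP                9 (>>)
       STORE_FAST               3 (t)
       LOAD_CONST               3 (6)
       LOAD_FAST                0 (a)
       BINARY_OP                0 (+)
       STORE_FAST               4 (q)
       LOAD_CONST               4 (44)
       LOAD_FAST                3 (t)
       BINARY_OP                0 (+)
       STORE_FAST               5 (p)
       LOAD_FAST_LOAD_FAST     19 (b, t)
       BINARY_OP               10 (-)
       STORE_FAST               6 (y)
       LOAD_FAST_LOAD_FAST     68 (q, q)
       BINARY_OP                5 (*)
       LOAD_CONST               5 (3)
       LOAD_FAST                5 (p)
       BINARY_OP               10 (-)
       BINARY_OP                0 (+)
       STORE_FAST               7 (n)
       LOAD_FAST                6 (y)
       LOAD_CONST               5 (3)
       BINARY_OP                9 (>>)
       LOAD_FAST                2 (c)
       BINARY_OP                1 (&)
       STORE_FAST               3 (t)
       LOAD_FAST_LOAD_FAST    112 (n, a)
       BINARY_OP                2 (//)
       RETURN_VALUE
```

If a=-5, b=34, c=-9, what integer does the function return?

LOAD_CONST → push 5. Stack: [5]
LOAD_FAST b → push 34. Stack: [5, 34]
BINARY_OP - → 5 - 34 = -29. Stack: [-29]
LOAD_CONST → push 4. Stack: [-29, 4]
BINARY_OP >> → -29 >> 4 = -2. Stack: [-2]
STORE_FAST t → t=-2. Stack: []
LOAD_CONST → push 6. Stack: [6]
LOAD_FAST a → push -5. Stack: [6, -5]
BINARY_OP + → 6 + -5 = 1. Stack: [1]
STORE_FAST q → q=1. Stack: []
LOAD_CONST → push 44. Stack: [44]
LOAD_FAST t → push -2. Stack: [44, -2]
BINARY_OP + → 44 + -2 = 42. Stack: [42]
STORE_FAST p → p=42. Stack: []
LOAD_FAST_LOAD_FAST b,t → push 34,-2. Stack: [34, -2]
BINARY_OP - → 34 - -2 = 36. Stack: [36]
STORE_FAST y → y=36. Stack: []
LOAD_FAST_LOAD_FAST q,q → push 1,1. Stack: [1, 1]
BINARY_OP * → 1 * 1 = 1. Stack: [1]
LOAD_CONST → push 3. Stack: [1, 3]
LOAD_FAST p → push 42. Stack: [1, 3, 42]
BINARY_OP - → 3 - 42 = -39. Stack: [1, -39]
BINARY_OP + → 1 + -39 = -38. Stack: [-38]
STORE_FAST n → n=-38. Stack: []
LOAD_FAST y → push 36. Stack: [36]
LOAD_CONST → push 3. Stack: [36, 3]
BINARY_OP >> → 36 >> 3 = 4. Stack: [4]
LOAD_FAST c → push -9. Stack: [4, -9]
BINARY_OP & → 4 & -9 = 4. Stack: [4]
STORE_FAST t → t=4. Stack: []
LOAD_FAST_LOAD_FAST n,a → push -38,-5. Stack: [-38, -5]
BINARY_OP // → -38 // -5 = 7. Stack: [7]
RETURN_VALUE → return 7.

7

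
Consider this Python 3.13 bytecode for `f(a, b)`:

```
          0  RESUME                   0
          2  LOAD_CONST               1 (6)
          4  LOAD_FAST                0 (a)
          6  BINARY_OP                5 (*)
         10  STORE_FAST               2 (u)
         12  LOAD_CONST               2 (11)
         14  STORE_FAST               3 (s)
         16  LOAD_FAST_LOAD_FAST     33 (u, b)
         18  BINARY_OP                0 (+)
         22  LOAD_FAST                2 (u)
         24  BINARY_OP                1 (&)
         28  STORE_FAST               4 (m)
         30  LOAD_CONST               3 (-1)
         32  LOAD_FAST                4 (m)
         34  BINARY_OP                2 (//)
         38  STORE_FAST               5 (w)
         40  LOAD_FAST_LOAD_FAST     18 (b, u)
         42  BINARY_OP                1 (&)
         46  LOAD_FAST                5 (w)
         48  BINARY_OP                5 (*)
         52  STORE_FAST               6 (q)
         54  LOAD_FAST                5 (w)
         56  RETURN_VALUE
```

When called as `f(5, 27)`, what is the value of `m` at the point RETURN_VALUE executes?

24

LOAD_CONST → push 6. Stack: [6]
LOAD_FAST a → push 5. Stack: [6, 5]
BINARY_OP * → 6 * 5 = 30. Stack: [30]
STORE_FAST u → u=30. Stack: []
LOAD_CONST → push 11. Stack: [11]
STORE_FAST s → s=11. Stack: []
LOAD_FAST_LOAD_FAST u,b → push 30,27. Stack: [30, 27]
BINARY_OP + → 30 + 27 = 57. Stack: [57]
LOAD_FAST u → push 30. Stack: [57, 30]
BINARY_OP & → 57 & 30 = 24. Stack: [24]
STORE_FAST m → m=24. Stack: []
LOAD_CONST → push -1. Stack: [-1]
LOAD_FAST m → push 24. Stack: [-1, 24]
BINARY_OP // → -1 // 24 = -1. Stack: [-1]
STORE_FAST w → w=-1. Stack: []
LOAD_FAST_LOAD_FAST b,u → push 27,30. Stack: [27, 30]
BINARY_OP & → 27 & 30 = 26. Stack: [26]
LOAD_FAST w → push -1. Stack: [26, -1]
BINARY_OP * → 26 * -1 = -26. Stack: [-26]
STORE_FAST q → q=-26. Stack: []
LOAD_FAST w → push -1. Stack: [-1]
RETURN_VALUE → return -1.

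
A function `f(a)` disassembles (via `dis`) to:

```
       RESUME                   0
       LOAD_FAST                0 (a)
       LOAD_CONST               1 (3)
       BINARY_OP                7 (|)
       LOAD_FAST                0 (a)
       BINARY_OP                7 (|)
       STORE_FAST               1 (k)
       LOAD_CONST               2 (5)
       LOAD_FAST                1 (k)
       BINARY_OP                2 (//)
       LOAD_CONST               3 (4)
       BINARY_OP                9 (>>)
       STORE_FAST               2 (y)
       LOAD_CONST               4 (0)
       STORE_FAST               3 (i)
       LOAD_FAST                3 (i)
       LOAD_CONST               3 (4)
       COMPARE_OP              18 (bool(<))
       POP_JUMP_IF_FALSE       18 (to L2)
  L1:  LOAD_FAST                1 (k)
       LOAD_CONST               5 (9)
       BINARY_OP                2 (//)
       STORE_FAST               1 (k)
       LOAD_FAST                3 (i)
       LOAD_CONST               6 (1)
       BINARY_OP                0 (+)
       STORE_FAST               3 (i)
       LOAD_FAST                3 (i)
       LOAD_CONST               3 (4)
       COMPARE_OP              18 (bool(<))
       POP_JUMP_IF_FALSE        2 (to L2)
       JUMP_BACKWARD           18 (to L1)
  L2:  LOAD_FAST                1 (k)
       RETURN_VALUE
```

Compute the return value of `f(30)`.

0

LOAD_FAST a → push 30. Stack: [30]
LOAD_CONST → push 3. Stack: [30, 3]
BINARY_OP | → 30 | 3 = 31. Stack: [31]
LOAD_FAST a → push 30. Stack: [31, 30]
BINARY_OP | → 31 | 30 = 31. Stack: [31]
STORE_FAST k → k=31. Stack: []
LOAD_CONST → push 5. Stack: [5]
LOAD_FAST k → push 31. Stack: [5, 31]
BINARY_OP // → 5 // 31 = 0. Stack: [0]
LOAD_CONST → push 4. Stack: [0, 4]
BINARY_OP >> → 0 >> 4 = 0. Stack: [0]
STORE_FAST y → y=0. Stack: []
LOAD_CONST → push 0. Stack: [0]
STORE_FAST i → i=0. Stack: []
LOAD_FAST i → push 0. Stack: [0]
LOAD_CONST → push 4. Stack: [0, 4]
COMPARE_OP bool(<) → 0 vs 4 = True. Stack: [True]
POP_JUMP_IF_FALSE → pop True; no jump. Stack: []
LOAD_FAST k → push 31. Stack: [31]
LOAD_CONST → push 9. Stack: [31, 9]
BINARY_OP // → 31 // 9 = 3. Stack: [3]
STORE_FAST k → k=3. Stack: []
LOAD_FAST i → push 0. Stack: [0]
LOAD_CONST → push 1. Stack: [0, 1]
BINARY_OP + → 0 + 1 = 1. Stack: [1]
STORE_FAST i → i=1. Stack: []
LOAD_FAST i → push 1. Stack: [1]
LOAD_CONST → push 4. Stack: [1, 4]
COMPARE_OP bool(<) → 1 vs 4 = True. Stack: [True]
POP_JUMP_IF_FALSE → pop True; no jump. Stack: []
LOAD_FAST k → push 3. Stack: [3]
LOAD_CONST → push 9. Stack: [3, 9]
BINARY_OP // → 3 // 9 = 0. Stack: [0]
STORE_FAST k → k=0. Stack: []
LOAD_FAST i → push 1. Stack: [1]
LOAD_CONST → push 1. Stack: [1, 1]
BINARY_OP + → 1 + 1 = 2. Stack: [2]
STORE_FAST i → i=2. Stack: []
LOAD_FAST i → push 2. Stack: [2]
LOAD_CONST → push 4. Stack: [2, 4]
COMPARE_OP bool(<) → 2 vs 4 = True. Stack: [True]
POP_JUMP_IF_FALSE → pop True; no jump. Stack: []
LOAD_FAST k → push 0. Stack: [0]
LOAD_CONST → push 9. Stack: [0, 9]
BINARY_OP // → 0 // 9 = 0. Stack: [0]
STORE_FAST k → k=0. Stack: []
LOAD_FAST i → push 2. Stack: [2]
LOAD_CONST → push 1. Stack: [2, 1]
BINARY_OP + → 2 + 1 = 3. Stack: [3]
STORE_FAST i → i=3. Stack: []
LOAD_FAST i → push 3. Stack: [3]
LOAD_CONST → push 4. Stack: [3, 4]
COMPARE_OP bool(<) → 3 vs 4 = True. Stack: [True]
POP_JUMP_IF_FALSE → pop True; no jump. Stack: []
LOAD_FAST k → push 0. Stack: [0]
LOAD_CONST → push 9. Stack: [0, 9]
BINARY_OP // → 0 // 9 = 0. Stack: [0]
STORE_FAST k → k=0. Stack: []
LOAD_FAST i → push 3. Stack: [3]
LOAD_CONST → push 1. Stack: [3, 1]
BINARY_OP + → 3 + 1 = 4. Stack: [4]
STORE_FAST i → i=4. Stack: []
LOAD_FAST i → push 4. Stack: [4]
LOAD_CONST → push 4. Stack: [4, 4]
COMPARE_OP bool(<) → 4 vs 4 = False. Stack: [False]
POP_JUMP_IF_FALSE → pop False; jump. Stack: []
LOAD_FAST k → push 0. Stack: [0]
RETURN_VALUE → return 0.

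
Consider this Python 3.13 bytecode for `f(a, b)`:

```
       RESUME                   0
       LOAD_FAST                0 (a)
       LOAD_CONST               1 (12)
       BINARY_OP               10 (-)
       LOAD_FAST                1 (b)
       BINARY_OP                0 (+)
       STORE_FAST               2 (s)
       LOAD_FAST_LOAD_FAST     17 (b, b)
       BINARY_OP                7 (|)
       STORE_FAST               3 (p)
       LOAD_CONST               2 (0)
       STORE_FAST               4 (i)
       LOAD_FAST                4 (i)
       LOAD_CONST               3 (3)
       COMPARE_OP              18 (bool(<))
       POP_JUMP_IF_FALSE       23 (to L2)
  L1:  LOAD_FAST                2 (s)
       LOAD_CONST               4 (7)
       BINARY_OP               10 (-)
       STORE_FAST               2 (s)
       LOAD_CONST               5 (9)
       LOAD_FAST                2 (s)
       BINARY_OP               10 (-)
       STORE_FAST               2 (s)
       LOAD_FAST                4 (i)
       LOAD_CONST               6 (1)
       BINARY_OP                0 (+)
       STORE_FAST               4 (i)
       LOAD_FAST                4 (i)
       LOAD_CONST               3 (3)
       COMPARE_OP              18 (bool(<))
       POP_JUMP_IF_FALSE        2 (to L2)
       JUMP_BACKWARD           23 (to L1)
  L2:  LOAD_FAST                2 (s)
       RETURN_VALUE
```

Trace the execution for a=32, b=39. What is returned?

-43

LOAD_FAST a → push 32. Stack: [32]
LOAD_CONST → push 12. Stack: [32, 12]
BINARY_OP - → 32 - 12 = 20. Stack: [20]
LOAD_FAST b → push 39. Stack: [20, 39]
BINARY_OP + → 20 + 39 = 59. Stack: [59]
STORE_FAST s → s=59. Stack: []
LOAD_FAST_LOAD_FAST b,b → push 39,39. Stack: [39, 39]
BINARY_OP | → 39 | 39 = 39. Stack: [39]
STORE_FAST p → p=39. Stack: []
LOAD_CONST → push 0. Stack: [0]
STORE_FAST i → i=0. Stack: []
LOAD_FAST i → push 0. Stack: [0]
LOAD_CONST → push 3. Stack: [0, 3]
COMPARE_OP bool(<) → 0 vs 3 = True. Stack: [True]
POP_JUMP_IF_FALSE → pop True; no jump. Stack: []
LOAD_FAST s → push 59. Stack: [59]
LOAD_CONST → push 7. Stack: [59, 7]
BINARY_OP - → 59 - 7 = 52. Stack: [52]
STORE_FAST s → s=52. Stack: []
LOAD_CONST → push 9. Stack: [9]
LOAD_FAST s → push 52. Stack: [9, 52]
BINARY_OP - → 9 - 52 = -43. Stack: [-43]
STORE_FAST s → s=-43. Stack: []
LOAD_FAST i → push 0. Stack: [0]
LOAD_CONST → push 1. Stack: [0, 1]
BINARY_OP + → 0 + 1 = 1. Stack: [1]
STORE_FAST i → i=1. Stack: []
LOAD_FAST i → push 1. Stack: [1]
LOAD_CONST → push 3. Stack: [1, 3]
COMPARE_OP bool(<) → 1 vs 3 = True. Stack: [True]
POP_JUMP_IF_FALSE → pop True; no jump. Stack: []
LOAD_FAST s → push -43. Stack: [-43]
LOAD_CONST → push 7. Stack: [-43, 7]
BINARY_OP - → -43 - 7 = -50. Stack: [-50]
STORE_FAST s → s=-50. Stack: []
LOAD_CONST → push 9. Stack: [9]
LOAD_FAST s → push -50. Stack: [9, -50]
BINARY_OP - → 9 - -50 = 59. Stack: [59]
STORE_FAST s → s=59. Stack: []
LOAD_FAST i → push 1. Stack: [1]
LOAD_CONST → push 1. Stack: [1, 1]
BINARY_OP + → 1 + 1 = 2. Stack: [2]
STORE_FAST i → i=2. Stack: []
LOAD_FAST i → push 2. Stack: [2]
LOAD_CONST → push 3. Stack: [2, 3]
COMPARE_OP bool(<) → 2 vs 3 = True. Stack: [True]
POP_JUMP_IF_FALSE → pop True; no jump. Stack: []
LOAD_FAST s → push 59. Stack: [59]
LOAD_CONST → push 7. Stack: [59, 7]
BINARY_OP - → 59 - 7 = 52. Stack: [52]
STORE_FAST s → s=52. Stack: []
LOAD_CONST → push 9. Stack: [9]
LOAD_FAST s → push 52. Stack: [9, 52]
BINARY_OP - → 9 - 52 = -43. Stack: [-43]
STORE_FAST s → s=-43. Stack: []
LOAD_FAST i → push 2. Stack: [2]
LOAD_CONST → push 1. Stack: [2, 1]
BINARY_OP + → 2 + 1 = 3. Stack: [3]
STORE_FAST i → i=3. Stack: []
LOAD_FAST i → push 3. Stack: [3]
LOAD_CONST → push 3. Stack: [3, 3]
COMPARE_OP bool(<) → 3 vs 3 = False. Stack: [False]
POP_JUMP_IF_FALSE → pop False; jump. Stack: []
LOAD_FAST s → push -43. Stack: [-43]
RETURN_VALUE → return -43.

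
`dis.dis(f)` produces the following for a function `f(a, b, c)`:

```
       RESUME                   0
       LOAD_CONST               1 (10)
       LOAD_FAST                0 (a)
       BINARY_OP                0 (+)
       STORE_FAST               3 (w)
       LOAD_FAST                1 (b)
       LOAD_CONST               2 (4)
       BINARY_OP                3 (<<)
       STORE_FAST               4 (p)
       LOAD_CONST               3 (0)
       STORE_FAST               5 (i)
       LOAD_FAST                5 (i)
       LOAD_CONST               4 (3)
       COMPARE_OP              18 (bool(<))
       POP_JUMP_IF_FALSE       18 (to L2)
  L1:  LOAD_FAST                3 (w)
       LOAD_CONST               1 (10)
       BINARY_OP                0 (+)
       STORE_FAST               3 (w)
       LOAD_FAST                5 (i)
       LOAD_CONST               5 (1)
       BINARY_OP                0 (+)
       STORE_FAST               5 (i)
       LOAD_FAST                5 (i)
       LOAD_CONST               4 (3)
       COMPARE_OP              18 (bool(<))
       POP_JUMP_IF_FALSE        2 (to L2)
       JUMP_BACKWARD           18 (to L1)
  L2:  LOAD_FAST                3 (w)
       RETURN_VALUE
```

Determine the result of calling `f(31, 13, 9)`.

LOAD_CONST → push 10. Stack: [10]
LOAD_FAST a → push 31. Stack: [10, 31]
BINARY_OP + → 10 + 31 = 41. Stack: [41]
STORE_FAST w → w=41. Stack: []
LOAD_FAST b → push 13. Stack: [13]
LOAD_CONST → push 4. Stack: [13, 4]
BINARY_OP << → 13 << 4 = 208. Stack: [208]
STORE_FAST p → p=208. Stack: []
LOAD_CONST → push 0. Stack: [0]
STORE_FAST i → i=0. Stack: []
LOAD_FAST i → push 0. Stack: [0]
LOAD_CONST → push 3. Stack: [0, 3]
COMPARE_OP bool(<) → 0 vs 3 = True. Stack: [True]
POP_JUMP_IF_FALSE → pop True; no jump. Stack: []
LOAD_FAST w → push 41. Stack: [41]
LOAD_CONST → push 10. Stack: [41, 10]
BINARY_OP + → 41 + 10 = 51. Stack: [51]
STORE_FAST w → w=51. Stack: []
LOAD_FAST i → push 0. Stack: [0]
LOAD_CONST → push 1. Stack: [0, 1]
BINARY_OP + → 0 + 1 = 1. Stack: [1]
STORE_FAST i → i=1. Stack: []
LOAD_FAST i → push 1. Stack: [1]
LOAD_CONST → push 3. Stack: [1, 3]
COMPARE_OP bool(<) → 1 vs 3 = True. Stack: [True]
POP_JUMP_IF_FALSE → pop True; no jump. Stack: []
LOAD_FAST w → push 51. Stack: [51]
LOAD_CONST → push 10. Stack: [51, 10]
BINARY_OP + → 51 + 10 = 61. Stack: [61]
STORE_FAST w → w=61. Stack: []
LOAD_FAST i → push 1. Stack: [1]
LOAD_CONST → push 1. Stack: [1, 1]
BINARY_OP + → 1 + 1 = 2. Stack: [2]
STORE_FAST i → i=2. Stack: []
LOAD_FAST i → push 2. Stack: [2]
LOAD_CONST → push 3. Stack: [2, 3]
COMPARE_OP bool(<) → 2 vs 3 = True. Stack: [True]
POP_JUMP_IF_FALSE → pop True; no jump. Stack: []
LOAD_FAST w → push 61. Stack: [61]
LOAD_CONST → push 10. Stack: [61, 10]
BINARY_OP + → 61 + 10 = 71. Stack: [71]
STORE_FAST w → w=71. Stack: []
LOAD_FAST i → push 2. Stack: [2]
LOAD_CONST → push 1. Stack: [2, 1]
BINARY_OP + → 2 + 1 = 3. Stack: [3]
STORE_FAST i → i=3. Stack: []
LOAD_FAST i → push 3. Stack: [3]
LOAD_CONST → push 3. Stack: [3, 3]
COMPARE_OP bool(<) → 3 vs 3 = False. Stack: [False]
POP_JUMP_IF_FALSE → pop False; jump. Stack: []
LOAD_FAST w → push 71. Stack: [71]
RETURN_VALUE → return 71.

71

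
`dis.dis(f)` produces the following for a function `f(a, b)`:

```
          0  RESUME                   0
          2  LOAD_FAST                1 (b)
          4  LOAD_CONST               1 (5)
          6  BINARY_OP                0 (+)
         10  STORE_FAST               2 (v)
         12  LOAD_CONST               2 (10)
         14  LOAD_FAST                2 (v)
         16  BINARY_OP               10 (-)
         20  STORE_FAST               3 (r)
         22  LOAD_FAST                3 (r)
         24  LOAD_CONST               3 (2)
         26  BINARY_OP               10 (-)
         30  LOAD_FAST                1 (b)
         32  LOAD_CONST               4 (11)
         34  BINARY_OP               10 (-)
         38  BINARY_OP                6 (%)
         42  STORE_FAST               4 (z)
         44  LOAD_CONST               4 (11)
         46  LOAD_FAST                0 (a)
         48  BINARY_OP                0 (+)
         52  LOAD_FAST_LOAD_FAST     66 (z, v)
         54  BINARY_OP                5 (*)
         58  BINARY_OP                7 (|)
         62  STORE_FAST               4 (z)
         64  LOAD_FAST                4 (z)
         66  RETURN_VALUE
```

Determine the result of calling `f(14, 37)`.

LOAD_FAST b → push 37. Stack: [37]
LOAD_CONST → push 5. Stack: [37, 5]
BINARY_OP + → 37 + 5 = 42. Stack: [42]
STORE_FAST v → v=42. Stack: []
LOAD_CONST → push 10. Stack: [10]
LOAD_FAST v → push 42. Stack: [10, 42]
BINARY_OP - → 10 - 42 = -32. Stack: [-32]
STORE_FAST r → r=-32. Stack: []
LOAD_FAST r → push -32. Stack: [-32]
LOAD_CONST → push 2. Stack: [-32, 2]
BINARY_OP - → -32 - 2 = -34. Stack: [-34]
LOAD_FAST b → push 37. Stack: [-34, 37]
LOAD_CONST → push 11. Stack: [-34, 37, 11]
BINARY_OP - → 37 - 11 = 26. Stack: [-34, 26]
BINARY_OP % → -34 % 26 = 18. Stack: [18]
STORE_FAST z → z=18. Stack: []
LOAD_CONST → push 11. Stack: [11]
LOAD_FAST a → push 14. Stack: [11, 14]
BINARY_OP + → 11 + 14 = 25. Stack: [25]
LOAD_FAST_LOAD_FAST z,v → push 18,42. Stack: [25, 18, 42]
BINARY_OP * → 18 * 42 = 756. Stack: [25, 756]
BINARY_OP | → 25 | 756 = 765. Stack: [765]
STORE_FAST z → z=765. Stack: []
LOAD_FAST z → push 765. Stack: [765]
RETURN_VALUE → return 765.

765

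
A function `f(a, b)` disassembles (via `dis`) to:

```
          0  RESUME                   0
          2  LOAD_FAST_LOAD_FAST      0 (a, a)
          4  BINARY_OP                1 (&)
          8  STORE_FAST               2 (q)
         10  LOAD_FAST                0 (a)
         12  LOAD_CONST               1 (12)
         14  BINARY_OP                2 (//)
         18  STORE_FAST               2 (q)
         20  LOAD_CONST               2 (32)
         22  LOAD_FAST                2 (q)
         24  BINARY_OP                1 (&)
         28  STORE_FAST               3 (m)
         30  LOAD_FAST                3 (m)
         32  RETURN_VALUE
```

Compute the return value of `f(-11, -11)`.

32

LOAD_FAST_LOAD_FAST a,a → push -11,-11. Stack: [-11, -11]
BINARY_OP & → -11 & -11 = -11. Stack: [-11]
STORE_FAST q → q=-11. Stack: []
LOAD_FAST a → push -11. Stack: [-11]
LOAD_CONST → push 12. Stack: [-11, 12]
BINARY_OP // → -11 // 12 = -1. Stack: [-1]
STORE_FAST q → q=-1. Stack: []
LOAD_CONST → push 32. Stack: [32]
LOAD_FAST q → push -1. Stack: [32, -1]
BINARY_OP & → 32 & -1 = 32. Stack: [32]
STORE_FAST m → m=32. Stack: []
LOAD_FAST m → push 32. Stack: [32]
RETURN_VALUE → return 32.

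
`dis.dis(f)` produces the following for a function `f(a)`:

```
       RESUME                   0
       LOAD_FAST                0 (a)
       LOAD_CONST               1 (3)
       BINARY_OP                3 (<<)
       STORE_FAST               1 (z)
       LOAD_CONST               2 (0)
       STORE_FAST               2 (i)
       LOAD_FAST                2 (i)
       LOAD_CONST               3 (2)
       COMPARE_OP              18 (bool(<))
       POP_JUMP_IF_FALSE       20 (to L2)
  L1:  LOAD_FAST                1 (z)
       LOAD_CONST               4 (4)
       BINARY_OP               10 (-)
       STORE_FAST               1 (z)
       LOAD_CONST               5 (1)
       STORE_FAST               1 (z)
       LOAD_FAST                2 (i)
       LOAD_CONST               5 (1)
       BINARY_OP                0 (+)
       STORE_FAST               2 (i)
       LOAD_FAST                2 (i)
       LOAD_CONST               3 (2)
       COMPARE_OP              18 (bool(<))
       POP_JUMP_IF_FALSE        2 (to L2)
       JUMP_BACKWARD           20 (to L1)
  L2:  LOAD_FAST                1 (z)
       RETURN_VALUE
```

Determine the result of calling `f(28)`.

1

LOAD_FAST a → push 28. Stack: [28]
LOAD_CONST → push 3. Stack: [28, 3]
BINARY_OP << → 28 << 3 = 224. Stack: [224]
STORE_FAST z → z=224. Stack: []
LOAD_CONST → push 0. Stack: [0]
STORE_FAST i → i=0. Stack: []
LOAD_FAST i → push 0. Stack: [0]
LOAD_CONST → push 2. Stack: [0, 2]
COMPARE_OP bool(<) → 0 vs 2 = True. Stack: [True]
POP_JUMP_IF_FALSE → pop True; no jump. Stack: []
LOAD_FAST z → push 224. Stack: [224]
LOAD_CONST → push 4. Stack: [224, 4]
BINARY_OP - → 224 - 4 = 220. Stack: [220]
STORE_FAST z → z=220. Stack: []
LOAD_CONST → push 1. Stack: [1]
STORE_FAST z → z=1. Stack: []
LOAD_FAST i → push 0. Stack: [0]
LOAD_CONST → push 1. Stack: [0, 1]
BINARY_OP + → 0 + 1 = 1. Stack: [1]
STORE_FAST i → i=1. Stack: []
LOAD_FAST i → push 1. Stack: [1]
LOAD_CONST → push 2. Stack: [1, 2]
COMPARE_OP bool(<) → 1 vs 2 = True. Stack: [True]
POP_JUMP_IF_FALSE → pop True; no jump. Stack: []
LOAD_FAST z → push 1. Stack: [1]
LOAD_CONST → push 4. Stack: [1, 4]
BINARY_OP - → 1 - 4 = -3. Stack: [-3]
STORE_FAST z → z=-3. Stack: []
LOAD_CONST → push 1. Stack: [1]
STORE_FAST z → z=1. Stack: []
LOAD_FAST i → push 1. Stack: [1]
LOAD_CONST → push 1. Stack: [1, 1]
BINARY_OP + → 1 + 1 = 2. Stack: [2]
STORE_FAST i → i=2. Stack: []
LOAD_FAST i → push 2. Stack: [2]
LOAD_CONST → push 2. Stack: [2, 2]
COMPARE_OP bool(<) → 2 vs 2 = False. Stack: [False]
POP_JUMP_IF_FALSE → pop False; jump. Stack: []
LOAD_FAST z → push 1. Stack: [1]
RETURN_VALUE → return 1.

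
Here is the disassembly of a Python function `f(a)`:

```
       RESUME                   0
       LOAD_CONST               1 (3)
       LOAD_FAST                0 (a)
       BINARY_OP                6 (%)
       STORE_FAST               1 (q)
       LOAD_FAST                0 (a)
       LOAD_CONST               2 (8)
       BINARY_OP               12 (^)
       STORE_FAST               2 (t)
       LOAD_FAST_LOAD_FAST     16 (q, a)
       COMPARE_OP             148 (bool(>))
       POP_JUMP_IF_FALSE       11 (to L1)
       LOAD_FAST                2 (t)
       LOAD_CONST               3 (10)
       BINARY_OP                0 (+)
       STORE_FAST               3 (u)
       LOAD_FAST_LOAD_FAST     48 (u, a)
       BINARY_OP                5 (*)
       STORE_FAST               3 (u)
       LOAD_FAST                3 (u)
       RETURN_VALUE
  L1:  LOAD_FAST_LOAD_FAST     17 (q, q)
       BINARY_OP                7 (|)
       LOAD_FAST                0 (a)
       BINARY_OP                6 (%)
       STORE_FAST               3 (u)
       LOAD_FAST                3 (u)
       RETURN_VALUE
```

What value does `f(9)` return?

LOAD_CONST → push 3. Stack: [3]
LOAD_FAST a → push 9. Stack: [3, 9]
BINARY_OP % → 3 % 9 = 3. Stack: [3]
STORE_FAST q → q=3. Stack: []
LOAD_FAST a → push 9. Stack: [9]
LOAD_CONST → push 8. Stack: [9, 8]
BINARY_OP ^ → 9 ^ 8 = 1. Stack: [1]
STORE_FAST t → t=1. Stack: []
LOAD_FAST_LOAD_FAST q,a → push 3,9. Stack: [3, 9]
COMPARE_OP bool(>) → 3 vs 9 = False. Stack: [False]
POP_JUMP_IF_FALSE → pop False; jump. Stack: []
LOAD_FAST_LOAD_FAST q,q → push 3,3. Stack: [3, 3]
BINARY_OP | → 3 | 3 = 3. Stack: [3]
LOAD_FAST a → push 9. Stack: [3, 9]
BINARY_OP % → 3 % 9 = 3. Stack: [3]
STORE_FAST u → u=3. Stack: []
LOAD_FAST u → push 3. Stack: [3]
RETURN_VALUE → return 3.

3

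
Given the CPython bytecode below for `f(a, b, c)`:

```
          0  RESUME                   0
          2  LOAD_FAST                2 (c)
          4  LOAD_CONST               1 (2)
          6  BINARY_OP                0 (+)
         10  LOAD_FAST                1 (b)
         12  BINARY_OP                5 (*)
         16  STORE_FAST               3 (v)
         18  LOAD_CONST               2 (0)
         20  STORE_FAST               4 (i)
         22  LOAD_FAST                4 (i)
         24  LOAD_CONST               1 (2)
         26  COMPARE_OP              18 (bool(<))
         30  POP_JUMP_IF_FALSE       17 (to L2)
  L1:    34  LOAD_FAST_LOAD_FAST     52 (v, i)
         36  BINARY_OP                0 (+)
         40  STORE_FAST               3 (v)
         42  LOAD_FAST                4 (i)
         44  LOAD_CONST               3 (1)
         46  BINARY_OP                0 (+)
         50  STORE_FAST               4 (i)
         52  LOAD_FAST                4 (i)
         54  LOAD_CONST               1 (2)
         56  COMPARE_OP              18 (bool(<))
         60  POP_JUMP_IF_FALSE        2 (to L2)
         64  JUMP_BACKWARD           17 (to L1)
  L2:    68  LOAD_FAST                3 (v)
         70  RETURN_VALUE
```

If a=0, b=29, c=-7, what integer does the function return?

LOAD_FAST c → push -7. Stack: [-7]
LOAD_CONST → push 2. Stack: [-7, 2]
BINARY_OP + → -7 + 2 = -5. Stack: [-5]
LOAD_FAST b → push 29. Stack: [-5, 29]
BINARY_OP * → -5 * 29 = -145. Stack: [-145]
STORE_FAST v → v=-145. Stack: []
LOAD_CONST → push 0. Stack: [0]
STORE_FAST i → i=0. Stack: []
LOAD_FAST i → push 0. Stack: [0]
LOAD_CONST → push 2. Stack: [0, 2]
COMPARE_OP bool(<) → 0 vs 2 = True. Stack: [True]
POP_JUMP_IF_FALSE → pop True; no jump. Stack: []
LOAD_FAST_LOAD_FAST v,i → push -145,0. Stack: [-145, 0]
BINARY_OP + → -145 + 0 = -145. Stack: [-145]
STORE_FAST v → v=-145. Stack: []
LOAD_FAST i → push 0. Stack: [0]
LOAD_CONST → push 1. Stack: [0, 1]
BINARY_OP + → 0 + 1 = 1. Stack: [1]
STORE_FAST i → i=1. Stack: []
LOAD_FAST i → push 1. Stack: [1]
LOAD_CONST → push 2. Stack: [1, 2]
COMPARE_OP bool(<) → 1 vs 2 = True. Stack: [True]
POP_JUMP_IF_FALSE → pop True; no jump. Stack: []
LOAD_FAST_LOAD_FAST v,i → push -145,1. Stack: [-145, 1]
BINARY_OP + → -145 + 1 = -144. Stack: [-144]
STORE_FAST v → v=-144. Stack: []
LOAD_FAST i → push 1. Stack: [1]
LOAD_CONST → push 1. Stack: [1, 1]
BINARY_OP + → 1 + 1 = 2. Stack: [2]
STORE_FAST i → i=2. Stack: []
LOAD_FAST i → push 2. Stack: [2]
LOAD_CONST → push 2. Stack: [2, 2]
COMPARE_OP bool(<) → 2 vs 2 = False. Stack: [False]
POP_JUMP_IF_FALSE → pop False; jump. Stack: []
LOAD_FAST v → push -144. Stack: [-144]
RETURN_VALUE → return -144.

-144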